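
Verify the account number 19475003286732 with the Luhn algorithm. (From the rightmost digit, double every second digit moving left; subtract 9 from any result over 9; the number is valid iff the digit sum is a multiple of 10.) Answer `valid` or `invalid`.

From the right, keep odd positions and double even positions (subtract 9 from any doubled value over 9):
  doubled (positions 2,4,...): 6 3 4 0 1 8 2 → sum 24
  kept (positions 1,3,...): 2 7 8 3 0 7 9 → sum 36
Total = 60.
60 mod 10 = 0, so the number is valid.

valid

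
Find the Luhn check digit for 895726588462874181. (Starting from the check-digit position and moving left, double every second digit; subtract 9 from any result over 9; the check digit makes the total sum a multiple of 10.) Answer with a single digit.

Partial digits right→left: 1 8 1 4 7 8 2 6 4 8 8 5 6 2 7 5 9 8
Double every second digit counting from the check-digit position (so the 1st, 3rd, 5th, ... of the partial from the right).
  doubled (with −9 where >9): 2 2 5 4 8 7 3 5 9 → sum 45
  kept as-is: 8 4 8 6 8 5 2 5 8 → sum 54
Total = 45 + 54 = 99.
Check digit = (10 − (99 mod 10)) mod 10 = 1.

1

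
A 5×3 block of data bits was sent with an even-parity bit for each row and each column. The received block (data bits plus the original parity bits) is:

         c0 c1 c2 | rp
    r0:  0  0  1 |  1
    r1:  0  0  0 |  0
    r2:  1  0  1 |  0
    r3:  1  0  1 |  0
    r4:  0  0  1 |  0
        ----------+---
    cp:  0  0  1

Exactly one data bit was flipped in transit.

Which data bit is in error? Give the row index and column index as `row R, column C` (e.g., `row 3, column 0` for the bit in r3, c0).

row 4, column 2

Recompute each row's even parity and compare to rp:
  r0: data parity 1, sent rp 1 → ok
  r1: data parity 0, sent rp 0 → ok
  r2: data parity 0, sent rp 0 → ok
  r3: data parity 0, sent rp 0 → ok
  r4: data parity 1, sent rp 0 → mismatch
Recompute each column's even parity and compare to cp:
  c0: data parity 0, sent cp 0 → ok
  c1: data parity 0, sent cp 0 → ok
  c2: data parity 0, sent cp 1 → mismatch
Exactly one row (r4) and one column (c2) fail → the flipped bit is at their intersection.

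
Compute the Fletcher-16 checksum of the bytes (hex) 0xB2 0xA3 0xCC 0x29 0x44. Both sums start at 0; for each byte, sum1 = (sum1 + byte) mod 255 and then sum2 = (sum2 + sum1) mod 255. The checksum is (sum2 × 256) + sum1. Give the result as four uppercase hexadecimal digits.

Running sums (mod 255):
  after byte 0 (0xB2): sum1=178, sum2=178
  after byte 1 (0xA3): sum1=86, sum2=9
  after byte 2 (0xCC): sum1=35, sum2=44
  after byte 3 (0x29): sum1=76, sum2=120
  after byte 4 (0x44): sum1=144, sum2=9
Checksum = sum2·256 + sum1 = 9·256 + 144 = 2448 = 0x0990.

0990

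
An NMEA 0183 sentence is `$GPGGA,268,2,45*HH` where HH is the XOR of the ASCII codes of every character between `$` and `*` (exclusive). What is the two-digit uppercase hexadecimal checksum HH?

75

XOR the ASCII codes of the payload characters:
  'G' = 0x47 → acc = 0x47
  'P' = 0x50 → acc = 0x17
  'G' = 0x47 → acc = 0x50
  'G' = 0x47 → acc = 0x17
  'A' = 0x41 → acc = 0x56
  ',' = 0x2C → acc = 0x7A
  '2' = 0x32 → acc = 0x48
  '6' = 0x36 → acc = 0x7E
  '8' = 0x38 → acc = 0x46
  ',' = 0x2C → acc = 0x6A
  '2' = 0x32 → acc = 0x58
  ',' = 0x2C → acc = 0x74
  '4' = 0x34 → acc = 0x40
  '5' = 0x35 → acc = 0x75
Checksum = 0x75.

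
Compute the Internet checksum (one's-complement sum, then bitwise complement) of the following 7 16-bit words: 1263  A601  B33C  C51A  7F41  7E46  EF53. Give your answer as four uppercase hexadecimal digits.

E267

One's-complement addition (fold any carry out of bit 15 back into bit 0):
  0x1263 + 0xA601 = 0x0B864
  0xB864 + 0xB33C = 0x16BA0 → wrap carry → 0x6BA1
  0x6BA1 + 0xC51A = 0x130BB → wrap carry → 0x30BC
  0x30BC + 0x7F41 = 0x0AFFD
  0xAFFD + 0x7E46 = 0x12E43 → wrap carry → 0x2E44
  0x2E44 + 0xEF53 = 0x11D97 → wrap carry → 0x1D98
One's-complement sum = 0x1D98.
Checksum = ~0x1D98 & 0xFFFF = 0xE267.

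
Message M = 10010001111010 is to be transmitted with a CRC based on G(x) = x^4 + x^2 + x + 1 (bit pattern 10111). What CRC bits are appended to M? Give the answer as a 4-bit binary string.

Append 4 zeros: 100100011110100000. Divide by 10111 (XOR where the leading bit is 1):
  pos 0: 10010 XOR 10111 = 00101
  pos 2: 10100 XOR 10111 = 00011
  pos 5: 11111 XOR 10111 = 01000
  pos 6: 10001 XOR 10111 = 00110
  pos 8: 11001 XOR 10111 = 01110
  pos 9: 11100 XOR 10111 = 01011
  pos 10: 10110 XOR 10111 = 00001
Remainder (last 4 bits) = 1000. This is the CRC / FCS.

1000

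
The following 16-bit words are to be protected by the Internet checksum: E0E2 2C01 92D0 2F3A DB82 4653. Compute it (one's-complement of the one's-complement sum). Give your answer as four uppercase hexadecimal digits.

0F3B

One's-complement addition (fold any carry out of bit 15 back into bit 0):
  0xE0E2 + 0x2C01 = 0x10CE3 → wrap carry → 0x0CE4
  0x0CE4 + 0x92D0 = 0x09FB4
  0x9FB4 + 0x2F3A = 0x0CEEE
  0xCEEE + 0xDB82 = 0x1AA70 → wrap carry → 0xAA71
  0xAA71 + 0x4653 = 0x0F0C4
One's-complement sum = 0xF0C4.
Checksum = ~0xF0C4 & 0xFFFF = 0x0F3B.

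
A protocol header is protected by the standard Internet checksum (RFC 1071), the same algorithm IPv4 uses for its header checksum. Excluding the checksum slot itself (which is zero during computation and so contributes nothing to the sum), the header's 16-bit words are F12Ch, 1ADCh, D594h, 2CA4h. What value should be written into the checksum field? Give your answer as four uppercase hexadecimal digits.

F1BD

One's-complement addition (fold any carry out of bit 15 back into bit 0):
  0xF12C + 0x1ADC = 0x10C08 → wrap carry → 0x0C09
  0x0C09 + 0xD594 = 0x0E19D
  0xE19D + 0x2CA4 = 0x10E41 → wrap carry → 0x0E42
One's-complement sum = 0x0E42.
Checksum = ~0x0E42 & 0xFFFF = 0xF1BD.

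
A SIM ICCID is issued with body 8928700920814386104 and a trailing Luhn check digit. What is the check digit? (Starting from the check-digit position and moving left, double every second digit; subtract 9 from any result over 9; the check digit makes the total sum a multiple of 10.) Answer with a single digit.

2

Partial digits right→left: 4 0 1 6 8 3 4 1 8 0 2 9 0 0 7 8 2 9 8
Double every second digit counting from the check-digit position (so the 1st, 3rd, 5th, ... of the partial from the right).
  doubled (with −9 where >9): 8 2 7 8 7 4 0 5 4 7 → sum 52
  kept as-is: 0 6 3 1 0 9 0 8 9 → sum 36
Total = 52 + 36 = 88.
Check digit = (10 − (88 mod 10)) mod 10 = 2.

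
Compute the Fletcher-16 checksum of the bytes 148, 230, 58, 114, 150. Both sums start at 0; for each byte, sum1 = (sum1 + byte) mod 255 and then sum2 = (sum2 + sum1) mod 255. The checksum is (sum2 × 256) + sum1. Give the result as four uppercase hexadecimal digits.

ACBE

Running sums (mod 255):
  after byte 0 (148): sum1=148, sum2=148
  after byte 1 (230): sum1=123, sum2=16
  after byte 2 (58): sum1=181, sum2=197
  after byte 3 (114): sum1=40, sum2=237
  after byte 4 (150): sum1=190, sum2=172
Checksum = sum2·256 + sum1 = 172·256 + 190 = 44222 = 0xACBE.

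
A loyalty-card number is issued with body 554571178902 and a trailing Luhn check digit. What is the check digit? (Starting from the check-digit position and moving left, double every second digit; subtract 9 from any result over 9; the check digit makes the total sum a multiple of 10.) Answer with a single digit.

3

Partial digits right→left: 2 0 9 8 7 1 1 7 5 4 5 5
Double every second digit counting from the check-digit position (so the 1st, 3rd, 5th, ... of the partial from the right).
  doubled (with −9 where >9): 4 9 5 2 1 1 → sum 22
  kept as-is: 0 8 1 7 4 5 → sum 25
Total = 22 + 25 = 47.
Check digit = (10 − (47 mod 10)) mod 10 = 3.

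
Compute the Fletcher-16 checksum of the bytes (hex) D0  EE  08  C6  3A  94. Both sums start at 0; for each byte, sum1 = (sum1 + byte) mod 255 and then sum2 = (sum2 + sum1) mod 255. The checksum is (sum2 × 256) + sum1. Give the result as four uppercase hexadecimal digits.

0D5D

Running sums (mod 255):
  after byte 0 (D0): sum1=208, sum2=208
  after byte 1 (EE): sum1=191, sum2=144
  after byte 2 (08): sum1=199, sum2=88
  after byte 3 (C6): sum1=142, sum2=230
  after byte 4 (3A): sum1=200, sum2=175
  after byte 5 (94): sum1=93, sum2=13
Checksum = sum2·256 + sum1 = 13·256 + 93 = 3421 = 0x0D5D.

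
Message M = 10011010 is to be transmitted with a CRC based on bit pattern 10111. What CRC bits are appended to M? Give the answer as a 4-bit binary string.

1010

Append 4 zeros: 100110100000. Divide by 10111 (XOR where the leading bit is 1):
  pos 0: 10011 XOR 10111 = 00100
  pos 2: 10001 XOR 10111 = 00110
  pos 4: 11000 XOR 10111 = 01111
  pos 5: 11110 XOR 10111 = 01001
  pos 6: 10010 XOR 10111 = 00101
Remainder (last 4 bits) = 1010. This is the CRC / FCS.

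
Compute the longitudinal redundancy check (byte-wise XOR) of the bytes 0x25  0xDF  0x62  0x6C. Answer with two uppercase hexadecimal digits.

F4

XOR the bytes together:
  start with 0x25
  0x25 ⊕ 0xDF = 0xFA
  0xFA ⊕ 0x62 = 0x98
  0x98 ⊕ 0x6C = 0xF4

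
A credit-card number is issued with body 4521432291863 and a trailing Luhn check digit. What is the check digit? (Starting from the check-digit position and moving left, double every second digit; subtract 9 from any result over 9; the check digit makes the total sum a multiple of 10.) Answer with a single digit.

Partial digits right→left: 3 6 8 1 9 2 2 3 4 1 2 5 4
Double every second digit counting from the check-digit position (so the 1st, 3rd, 5th, ... of the partial from the right).
  doubled (with −9 where >9): 6 7 9 4 8 4 8 → sum 46
  kept as-is: 6 1 2 3 1 5 → sum 18
Total = 46 + 18 = 64.
Check digit = (10 − (64 mod 10)) mod 10 = 6.

6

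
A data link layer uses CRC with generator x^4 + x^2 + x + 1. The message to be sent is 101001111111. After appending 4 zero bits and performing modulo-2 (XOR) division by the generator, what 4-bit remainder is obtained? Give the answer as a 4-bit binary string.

0100

Append 4 zeros: 1010011111110000. Divide by 10111 (XOR where the leading bit is 1):
  pos 0: 10100 XOR 10111 = 00011
  pos 3: 11111 XOR 10111 = 01000
  pos 4: 10001 XOR 10111 = 00110
  pos 6: 11011 XOR 10111 = 01100
  pos 7: 11001 XOR 10111 = 01110
  pos 8: 11100 XOR 10111 = 01011
  pos 9: 10110 XOR 10111 = 00001
Remainder (last 4 bits) = 0100. This is the CRC / FCS.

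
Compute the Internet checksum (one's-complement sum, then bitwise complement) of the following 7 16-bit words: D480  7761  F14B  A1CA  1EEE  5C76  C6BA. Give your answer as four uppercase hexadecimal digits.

DEE7

One's-complement addition (fold any carry out of bit 15 back into bit 0):
  0xD480 + 0x7761 = 0x14BE1 → wrap carry → 0x4BE2
  0x4BE2 + 0xF14B = 0x13D2D → wrap carry → 0x3D2E
  0x3D2E + 0xA1CA = 0x0DEF8
  0xDEF8 + 0x1EEE = 0x0FDE6
  0xFDE6 + 0x5C76 = 0x15A5C → wrap carry → 0x5A5D
  0x5A5D + 0xC6BA = 0x12117 → wrap carry → 0x2118
One's-complement sum = 0x2118.
Checksum = ~0x2118 & 0xFFFF = 0xDEE7.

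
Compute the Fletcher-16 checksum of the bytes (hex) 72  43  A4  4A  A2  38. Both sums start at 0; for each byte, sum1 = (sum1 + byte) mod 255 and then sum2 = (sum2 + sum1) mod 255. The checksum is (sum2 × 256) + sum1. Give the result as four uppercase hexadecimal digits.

Running sums (mod 255):
  after byte 0 (72): sum1=114, sum2=114
  after byte 1 (43): sum1=181, sum2=40
  after byte 2 (A4): sum1=90, sum2=130
  after byte 3 (4A): sum1=164, sum2=39
  after byte 4 (A2): sum1=71, sum2=110
  after byte 5 (38): sum1=127, sum2=237
Checksum = sum2·256 + sum1 = 237·256 + 127 = 60799 = 0xED7F.

ED7F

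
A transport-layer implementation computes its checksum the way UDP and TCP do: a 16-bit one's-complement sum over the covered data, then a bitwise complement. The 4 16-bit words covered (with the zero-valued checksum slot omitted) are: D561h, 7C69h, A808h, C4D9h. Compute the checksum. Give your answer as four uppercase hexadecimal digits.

4152

One's-complement addition (fold any carry out of bit 15 back into bit 0):
  0xD561 + 0x7C69 = 0x151CA → wrap carry → 0x51CB
  0x51CB + 0xA808 = 0x0F9D3
  0xF9D3 + 0xC4D9 = 0x1BEAC → wrap carry → 0xBEAD
One's-complement sum = 0xBEAD.
Checksum = ~0xBEAD & 0xFFFF = 0x4152.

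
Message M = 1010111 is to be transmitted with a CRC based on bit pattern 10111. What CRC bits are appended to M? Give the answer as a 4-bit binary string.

Append 4 zeros: 10101110000. Divide by 10111 (XOR where the leading bit is 1):
  pos 0: 10101 XOR 10111 = 00010
  pos 3: 10110 XOR 10111 = 00001
Remainder (last 4 bits) = 1000. This is the CRC / FCS.

1000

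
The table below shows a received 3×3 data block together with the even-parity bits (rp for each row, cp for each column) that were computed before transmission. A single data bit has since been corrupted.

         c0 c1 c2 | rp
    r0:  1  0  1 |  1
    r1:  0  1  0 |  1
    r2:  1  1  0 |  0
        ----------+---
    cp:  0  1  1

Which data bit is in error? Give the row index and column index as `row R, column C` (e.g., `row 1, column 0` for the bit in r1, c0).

Recompute each row's even parity and compare to rp:
  r0: data parity 0, sent rp 1 → mismatch
  r1: data parity 1, sent rp 1 → ok
  r2: data parity 0, sent rp 0 → ok
Recompute each column's even parity and compare to cp:
  c0: data parity 0, sent cp 0 → ok
  c1: data parity 0, sent cp 1 → mismatch
  c2: data parity 1, sent cp 1 → ok
Exactly one row (r0) and one column (c1) fail → the flipped bit is at their intersection.

row 0, column 1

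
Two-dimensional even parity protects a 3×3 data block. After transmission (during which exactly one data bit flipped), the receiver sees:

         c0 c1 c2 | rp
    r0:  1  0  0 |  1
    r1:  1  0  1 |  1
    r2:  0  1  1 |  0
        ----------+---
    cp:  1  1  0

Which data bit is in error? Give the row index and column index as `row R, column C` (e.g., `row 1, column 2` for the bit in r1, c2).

row 1, column 0

Recompute each row's even parity and compare to rp:
  r0: data parity 1, sent rp 1 → ok
  r1: data parity 0, sent rp 1 → mismatch
  r2: data parity 0, sent rp 0 → ok
Recompute each column's even parity and compare to cp:
  c0: data parity 0, sent cp 1 → mismatch
  c1: data parity 1, sent cp 1 → ok
  c2: data parity 0, sent cp 0 → ok
Exactly one row (r1) and one column (c0) fail → the flipped bit is at their intersection.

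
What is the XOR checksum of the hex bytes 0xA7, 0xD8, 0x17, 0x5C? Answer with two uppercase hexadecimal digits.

XOR the bytes together:
  start with 0xA7
  0xA7 ⊕ 0xD8 = 0x7F
  0x7F ⊕ 0x17 = 0x68
  0x68 ⊕ 0x5C = 0x34

34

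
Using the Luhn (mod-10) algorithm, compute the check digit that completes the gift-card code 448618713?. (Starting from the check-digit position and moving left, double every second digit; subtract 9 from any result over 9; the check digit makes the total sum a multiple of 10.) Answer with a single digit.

Partial digits right→left: 3 1 7 8 1 6 8 4 4
Double every second digit counting from the check-digit position (so the 1st, 3rd, 5th, ... of the partial from the right).
  doubled (with −9 where >9): 6 5 2 7 8 → sum 28
  kept as-is: 1 8 6 4 → sum 19
Total = 28 + 19 = 47.
Check digit = (10 − (47 mod 10)) mod 10 = 3.

3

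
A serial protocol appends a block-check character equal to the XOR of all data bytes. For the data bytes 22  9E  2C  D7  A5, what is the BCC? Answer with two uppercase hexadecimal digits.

E2

XOR the bytes together:
  start with 0x22
  0x22 ⊕ 0x9E = 0xBC
  0xBC ⊕ 0x2C = 0x90
  0x90 ⊕ 0xD7 = 0x47
  0x47 ⊕ 0xA5 = 0xE2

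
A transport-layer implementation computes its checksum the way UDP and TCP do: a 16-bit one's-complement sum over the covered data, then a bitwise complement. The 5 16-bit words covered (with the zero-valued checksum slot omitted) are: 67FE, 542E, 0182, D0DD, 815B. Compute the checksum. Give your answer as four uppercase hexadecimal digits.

One's-complement addition (fold any carry out of bit 15 back into bit 0):
  0x67FE + 0x542E = 0x0BC2C
  0xBC2C + 0x0182 = 0x0BDAE
  0xBDAE + 0xD0DD = 0x18E8B → wrap carry → 0x8E8C
  0x8E8C + 0x815B = 0x10FE7 → wrap carry → 0x0FE8
One's-complement sum = 0x0FE8.
Checksum = ~0x0FE8 & 0xFFFF = 0xF017.

F017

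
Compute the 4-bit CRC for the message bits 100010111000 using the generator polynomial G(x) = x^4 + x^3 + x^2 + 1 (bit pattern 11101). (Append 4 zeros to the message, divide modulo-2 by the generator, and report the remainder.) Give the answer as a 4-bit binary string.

1000

Append 4 zeros: 1000101110000000. Divide by 11101 (XOR where the leading bit is 1):
  pos 0: 10001 XOR 11101 = 01100
  pos 1: 11000 XOR 11101 = 00101
  pos 3: 10111 XOR 11101 = 01010
  pos 4: 10101 XOR 11101 = 01000
  pos 5: 10000 XOR 11101 = 01101
  pos 6: 11010 XOR 11101 = 00111
  pos 8: 11100 XOR 11101 = 00001
Remainder (last 4 bits) = 1000. This is the CRC / FCS.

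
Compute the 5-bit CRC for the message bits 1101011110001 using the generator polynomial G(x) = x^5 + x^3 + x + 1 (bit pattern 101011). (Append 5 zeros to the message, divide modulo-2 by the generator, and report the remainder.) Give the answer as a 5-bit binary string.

00000

Append 5 zeros: 110101111000100000. Divide by 101011 (XOR where the leading bit is 1):
  pos 0: 110101 XOR 101011 = 011110
  pos 1: 111101 XOR 101011 = 010110
  pos 2: 101101 XOR 101011 = 000110
  pos 5: 110100 XOR 101011 = 011111
  pos 6: 111110 XOR 101011 = 010101
  pos 7: 101011 XOR 101011 = 000000
Remainder (last 5 bits) = 00000. This is the CRC / FCS.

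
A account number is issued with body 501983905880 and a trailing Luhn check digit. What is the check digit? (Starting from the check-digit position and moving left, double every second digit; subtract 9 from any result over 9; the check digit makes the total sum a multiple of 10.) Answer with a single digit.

2

Partial digits right→left: 0 8 8 5 0 9 3 8 9 1 0 5
Double every second digit counting from the check-digit position (so the 1st, 3rd, 5th, ... of the partial from the right).
  doubled (with −9 where >9): 0 7 0 6 9 0 → sum 22
  kept as-is: 8 5 9 8 1 5 → sum 36
Total = 22 + 36 = 58.
Check digit = (10 − (58 mod 10)) mod 10 = 2.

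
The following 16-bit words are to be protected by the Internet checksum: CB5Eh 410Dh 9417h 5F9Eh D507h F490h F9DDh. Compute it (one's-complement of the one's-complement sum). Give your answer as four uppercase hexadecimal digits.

One's-complement addition (fold any carry out of bit 15 back into bit 0):
  0xCB5E + 0x410D = 0x10C6B → wrap carry → 0x0C6C
  0x0C6C + 0x9417 = 0x0A083
  0xA083 + 0x5F9E = 0x10021 → wrap carry → 0x0022
  0x0022 + 0xD507 = 0x0D529
  0xD529 + 0xF490 = 0x1C9B9 → wrap carry → 0xC9BA
  0xC9BA + 0xF9DD = 0x1C397 → wrap carry → 0xC398
One's-complement sum = 0xC398.
Checksum = ~0xC398 & 0xFFFF = 0x3C67.

3C67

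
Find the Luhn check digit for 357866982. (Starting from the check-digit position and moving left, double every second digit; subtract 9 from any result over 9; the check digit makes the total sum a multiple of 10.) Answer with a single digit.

Partial digits right→left: 2 8 9 6 6 8 7 5 3
Double every second digit counting from the check-digit position (so the 1st, 3rd, 5th, ... of the partial from the right).
  doubled (with −9 where >9): 4 9 3 5 6 → sum 27
  kept as-is: 8 6 8 5 → sum 27
Total = 27 + 27 = 54.
Check digit = (10 − (54 mod 10)) mod 10 = 6.

6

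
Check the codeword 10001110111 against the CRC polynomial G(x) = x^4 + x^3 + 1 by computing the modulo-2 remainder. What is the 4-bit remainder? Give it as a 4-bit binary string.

0000

Modulo-2 division of 10001110111 by 11001:
  pos 0: 10001 XOR 11001 = 01000
  pos 1: 10001 XOR 11001 = 01000
  pos 2: 10001 XOR 11001 = 01000
  pos 3: 10000 XOR 11001 = 01001
  pos 4: 10011 XOR 11001 = 01010
  pos 5: 10101 XOR 11001 = 01100
  pos 6: 11001 XOR 11001 = 00000
Remainder = 0000 (zero — the frame passes the CRC check).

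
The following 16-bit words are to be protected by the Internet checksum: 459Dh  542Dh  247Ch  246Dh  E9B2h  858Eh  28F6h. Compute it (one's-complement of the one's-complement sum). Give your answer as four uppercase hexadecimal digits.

One's-complement addition (fold any carry out of bit 15 back into bit 0):
  0x459D + 0x542D = 0x099CA
  0x99CA + 0x247C = 0x0BE46
  0xBE46 + 0x246D = 0x0E2B3
  0xE2B3 + 0xE9B2 = 0x1CC65 → wrap carry → 0xCC66
  0xCC66 + 0x858E = 0x151F4 → wrap carry → 0x51F5
  0x51F5 + 0x28F6 = 0x07AEB
One's-complement sum = 0x7AEB.
Checksum = ~0x7AEB & 0xFFFF = 0x8514.

8514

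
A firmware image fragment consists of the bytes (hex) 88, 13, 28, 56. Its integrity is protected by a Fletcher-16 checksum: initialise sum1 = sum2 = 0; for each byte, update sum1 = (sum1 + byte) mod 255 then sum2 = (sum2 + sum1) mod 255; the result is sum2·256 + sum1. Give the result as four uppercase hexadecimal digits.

Running sums (mod 255):
  after byte 0 (88): sum1=136, sum2=136
  after byte 1 (13): sum1=155, sum2=36
  after byte 2 (28): sum1=195, sum2=231
  after byte 3 (56): sum1=26, sum2=2
Checksum = sum2·256 + sum1 = 2·256 + 26 = 538 = 0x021A.

021A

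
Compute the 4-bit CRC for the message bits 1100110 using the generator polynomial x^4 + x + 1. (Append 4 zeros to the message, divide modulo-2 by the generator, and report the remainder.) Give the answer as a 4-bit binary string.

Append 4 zeros: 11001100000. Divide by 10011 (XOR where the leading bit is 1):
  pos 0: 11001 XOR 10011 = 01010
  pos 1: 10101 XOR 10011 = 00110
  pos 3: 11000 XOR 10011 = 01011
  pos 4: 10110 XOR 10011 = 00101
  pos 6: 10100 XOR 10011 = 00111
Remainder (last 4 bits) = 0111. This is the CRC / FCS.

0111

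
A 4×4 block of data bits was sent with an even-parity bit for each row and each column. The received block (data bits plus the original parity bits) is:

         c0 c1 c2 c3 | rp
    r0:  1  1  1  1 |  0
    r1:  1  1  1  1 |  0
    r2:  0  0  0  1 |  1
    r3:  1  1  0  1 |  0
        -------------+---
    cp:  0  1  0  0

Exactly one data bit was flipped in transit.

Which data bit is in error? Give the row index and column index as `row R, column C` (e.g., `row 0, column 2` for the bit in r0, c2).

Recompute each row's even parity and compare to rp:
  r0: data parity 0, sent rp 0 → ok
  r1: data parity 0, sent rp 0 → ok
  r2: data parity 1, sent rp 1 → ok
  r3: data parity 1, sent rp 0 → mismatch
Recompute each column's even parity and compare to cp:
  c0: data parity 1, sent cp 0 → mismatch
  c1: data parity 1, sent cp 1 → ok
  c2: data parity 0, sent cp 0 → ok
  c3: data parity 0, sent cp 0 → ok
Exactly one row (r3) and one column (c0) fail → the flipped bit is at their intersection.

row 3, column 0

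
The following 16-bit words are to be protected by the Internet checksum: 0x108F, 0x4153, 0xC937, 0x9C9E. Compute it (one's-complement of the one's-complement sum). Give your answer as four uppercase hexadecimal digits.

One's-complement addition (fold any carry out of bit 15 back into bit 0):
  0x108F + 0x4153 = 0x051E2
  0x51E2 + 0xC937 = 0x11B19 → wrap carry → 0x1B1A
  0x1B1A + 0x9C9E = 0x0B7B8
One's-complement sum = 0xB7B8.
Checksum = ~0xB7B8 & 0xFFFF = 0x4847.

4847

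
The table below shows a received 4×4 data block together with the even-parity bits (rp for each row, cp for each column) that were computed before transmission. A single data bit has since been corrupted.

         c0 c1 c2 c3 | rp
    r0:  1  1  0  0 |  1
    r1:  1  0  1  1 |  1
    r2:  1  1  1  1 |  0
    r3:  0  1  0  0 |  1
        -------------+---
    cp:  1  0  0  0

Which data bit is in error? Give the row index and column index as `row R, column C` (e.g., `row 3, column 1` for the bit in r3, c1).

Recompute each row's even parity and compare to rp:
  r0: data parity 0, sent rp 1 → mismatch
  r1: data parity 1, sent rp 1 → ok
  r2: data parity 0, sent rp 0 → ok
  r3: data parity 1, sent rp 1 → ok
Recompute each column's even parity and compare to cp:
  c0: data parity 1, sent cp 1 → ok
  c1: data parity 1, sent cp 0 → mismatch
  c2: data parity 0, sent cp 0 → ok
  c3: data parity 0, sent cp 0 → ok
Exactly one row (r0) and one column (c1) fail → the flipped bit is at their intersection.

row 0, column 1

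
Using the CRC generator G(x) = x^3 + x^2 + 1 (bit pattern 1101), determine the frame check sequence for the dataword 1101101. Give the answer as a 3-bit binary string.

110

Append 3 zeros: 1101101000. Divide by 1101 (XOR where the leading bit is 1):
  pos 0: 1101 XOR 1101 = 0000
  pos 4: 1010 XOR 1101 = 0111
  pos 5: 1110 XOR 1101 = 0011
Remainder (last 3 bits) = 110. This is the CRC / FCS.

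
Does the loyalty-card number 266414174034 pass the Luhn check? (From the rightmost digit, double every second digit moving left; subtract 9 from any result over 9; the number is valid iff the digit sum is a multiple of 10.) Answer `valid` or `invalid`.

From the right, keep odd positions and double even positions (subtract 9 from any doubled value over 9):
  doubled (positions 2,4,...): 6 8 2 2 3 4 → sum 25
  kept (positions 1,3,...): 4 0 7 4 4 6 → sum 25
Total = 50.
50 mod 10 = 0, so the number is valid.

valid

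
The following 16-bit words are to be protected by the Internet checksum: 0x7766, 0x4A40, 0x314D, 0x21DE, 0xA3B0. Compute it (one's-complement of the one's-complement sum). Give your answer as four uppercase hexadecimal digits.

477D

One's-complement addition (fold any carry out of bit 15 back into bit 0):
  0x7766 + 0x4A40 = 0x0C1A6
  0xC1A6 + 0x314D = 0x0F2F3
  0xF2F3 + 0x21DE = 0x114D1 → wrap carry → 0x14D2
  0x14D2 + 0xA3B0 = 0x0B882
One's-complement sum = 0xB882.
Checksum = ~0xB882 & 0xFFFF = 0x477D.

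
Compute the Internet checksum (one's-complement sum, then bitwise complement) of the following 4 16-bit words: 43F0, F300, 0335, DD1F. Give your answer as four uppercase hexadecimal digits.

E8B9

One's-complement addition (fold any carry out of bit 15 back into bit 0):
  0x43F0 + 0xF300 = 0x136F0 → wrap carry → 0x36F1
  0x36F1 + 0x0335 = 0x03A26
  0x3A26 + 0xDD1F = 0x11745 → wrap carry → 0x1746
One's-complement sum = 0x1746.
Checksum = ~0x1746 & 0xFFFF = 0xE8B9.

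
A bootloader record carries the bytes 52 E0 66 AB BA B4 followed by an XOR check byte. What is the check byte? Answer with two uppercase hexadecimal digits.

XOR the bytes together:
  start with 0x52
  0x52 ⊕ 0xE0 = 0xB2
  0xB2 ⊕ 0x66 = 0xD4
  0xD4 ⊕ 0xAB = 0x7F
  0x7F ⊕ 0xBA = 0xC5
  0xC5 ⊕ 0xB4 = 0x71

71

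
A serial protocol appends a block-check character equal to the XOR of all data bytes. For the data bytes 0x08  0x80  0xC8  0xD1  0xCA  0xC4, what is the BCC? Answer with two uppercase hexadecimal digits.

9F

XOR the bytes together:
  start with 0x08
  0x08 ⊕ 0x80 = 0x88
  0x88 ⊕ 0xC8 = 0x40
  0x40 ⊕ 0xD1 = 0x91
  0x91 ⊕ 0xCA = 0x5B
  0x5B ⊕ 0xC4 = 0x9F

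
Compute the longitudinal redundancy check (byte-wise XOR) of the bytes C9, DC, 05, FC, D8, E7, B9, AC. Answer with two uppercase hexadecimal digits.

XOR the bytes together:
  start with 0xC9
  0xC9 ⊕ 0xDC = 0x15
  0x15 ⊕ 0x05 = 0x10
  0x10 ⊕ 0xFC = 0xEC
  0xEC ⊕ 0xD8 = 0x34
  0x34 ⊕ 0xE7 = 0xD3
  0xD3 ⊕ 0xB9 = 0x6A
  0x6A ⊕ 0xAC = 0xC6

C6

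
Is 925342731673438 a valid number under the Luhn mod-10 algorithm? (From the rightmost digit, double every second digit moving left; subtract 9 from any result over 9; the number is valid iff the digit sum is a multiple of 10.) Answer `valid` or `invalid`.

From the right, keep odd positions and double even positions (subtract 9 from any doubled value over 9):
  doubled (positions 2,4,...): 6 6 3 6 4 6 4 → sum 35
  kept (positions 1,3,...): 8 4 7 1 7 4 5 9 → sum 45
Total = 80.
80 mod 10 = 0, so the number is valid.

valid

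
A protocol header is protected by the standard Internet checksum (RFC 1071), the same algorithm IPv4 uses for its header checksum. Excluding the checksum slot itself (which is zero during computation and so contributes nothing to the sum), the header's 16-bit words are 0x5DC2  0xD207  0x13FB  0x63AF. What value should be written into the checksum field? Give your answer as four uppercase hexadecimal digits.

One's-complement addition (fold any carry out of bit 15 back into bit 0):
  0x5DC2 + 0xD207 = 0x12FC9 → wrap carry → 0x2FCA
  0x2FCA + 0x13FB = 0x043C5
  0x43C5 + 0x63AF = 0x0A774
One's-complement sum = 0xA774.
Checksum = ~0xA774 & 0xFFFF = 0x588B.

588B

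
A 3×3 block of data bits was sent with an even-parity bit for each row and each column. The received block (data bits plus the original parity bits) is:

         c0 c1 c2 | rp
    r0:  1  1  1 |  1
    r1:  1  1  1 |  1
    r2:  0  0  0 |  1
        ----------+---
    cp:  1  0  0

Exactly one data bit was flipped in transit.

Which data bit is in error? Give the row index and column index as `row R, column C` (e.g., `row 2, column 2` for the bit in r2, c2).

row 2, column 0

Recompute each row's even parity and compare to rp:
  r0: data parity 1, sent rp 1 → ok
  r1: data parity 1, sent rp 1 → ok
  r2: data parity 0, sent rp 1 → mismatch
Recompute each column's even parity and compare to cp:
  c0: data parity 0, sent cp 1 → mismatch
  c1: data parity 0, sent cp 0 → ok
  c2: data parity 0, sent cp 0 → ok
Exactly one row (r2) and one column (c0) fail → the flipped bit is at their intersection.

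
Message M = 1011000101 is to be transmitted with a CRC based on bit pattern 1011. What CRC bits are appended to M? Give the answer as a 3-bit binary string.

100

Append 3 zeros: 1011000101000. Divide by 1011 (XOR where the leading bit is 1):
  pos 0: 1011 XOR 1011 = 0000
  pos 7: 1010 XOR 1011 = 0001
Remainder (last 3 bits) = 100. This is the CRC / FCS.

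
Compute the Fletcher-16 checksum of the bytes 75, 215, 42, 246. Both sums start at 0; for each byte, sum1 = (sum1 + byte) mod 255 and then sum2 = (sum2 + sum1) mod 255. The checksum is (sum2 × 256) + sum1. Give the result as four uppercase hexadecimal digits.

0044

Running sums (mod 255):
  after byte 0 (75): sum1=75, sum2=75
  after byte 1 (215): sum1=35, sum2=110
  after byte 2 (42): sum1=77, sum2=187
  after byte 3 (246): sum1=68, sum2=0
Checksum = sum2·256 + sum1 = 0·256 + 68 = 68 = 0x0044.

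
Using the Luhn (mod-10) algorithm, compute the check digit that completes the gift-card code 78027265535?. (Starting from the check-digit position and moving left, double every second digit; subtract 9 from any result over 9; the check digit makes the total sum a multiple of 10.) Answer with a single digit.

Partial digits right→left: 5 3 5 5 6 2 7 2 0 8 7
Double every second digit counting from the check-digit position (so the 1st, 3rd, 5th, ... of the partial from the right).
  doubled (with −9 where >9): 1 1 3 5 0 5 → sum 15
  kept as-is: 3 5 2 2 8 → sum 20
Total = 15 + 20 = 35.
Check digit = (10 − (35 mod 10)) mod 10 = 5.

5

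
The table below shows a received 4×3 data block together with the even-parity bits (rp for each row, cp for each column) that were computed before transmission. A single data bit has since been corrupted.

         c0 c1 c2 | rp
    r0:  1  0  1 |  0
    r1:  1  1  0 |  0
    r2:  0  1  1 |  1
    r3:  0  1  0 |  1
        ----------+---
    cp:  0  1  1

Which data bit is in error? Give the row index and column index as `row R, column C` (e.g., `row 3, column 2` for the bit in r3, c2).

Recompute each row's even parity and compare to rp:
  r0: data parity 0, sent rp 0 → ok
  r1: data parity 0, sent rp 0 → ok
  r2: data parity 0, sent rp 1 → mismatch
  r3: data parity 1, sent rp 1 → ok
Recompute each column's even parity and compare to cp:
  c0: data parity 0, sent cp 0 → ok
  c1: data parity 1, sent cp 1 → ok
  c2: data parity 0, sent cp 1 → mismatch
Exactly one row (r2) and one column (c2) fail → the flipped bit is at their intersection.

row 2, column 2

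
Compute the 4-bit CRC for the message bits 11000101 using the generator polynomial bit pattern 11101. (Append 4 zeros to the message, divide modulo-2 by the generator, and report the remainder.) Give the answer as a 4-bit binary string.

0110

Append 4 zeros: 110001010000. Divide by 11101 (XOR where the leading bit is 1):
  pos 0: 11000 XOR 11101 = 00101
  pos 2: 10110 XOR 11101 = 01011
  pos 3: 10111 XOR 11101 = 01010
  pos 4: 10100 XOR 11101 = 01001
  pos 5: 10010 XOR 11101 = 01111
  pos 6: 11110 XOR 11101 = 00011
Remainder (last 4 bits) = 0110. This is the CRC / FCS.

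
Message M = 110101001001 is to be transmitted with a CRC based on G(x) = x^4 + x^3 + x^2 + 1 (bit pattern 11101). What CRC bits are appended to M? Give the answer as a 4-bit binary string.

Append 4 zeros: 1101010010010000. Divide by 11101 (XOR where the leading bit is 1):
  pos 0: 11010 XOR 11101 = 00111
  pos 2: 11110 XOR 11101 = 00011
  pos 5: 11010 XOR 11101 = 00111
  pos 7: 11101 XOR 11101 = 00000
Remainder (last 4 bits) = 0000. This is the CRC / FCS.

0000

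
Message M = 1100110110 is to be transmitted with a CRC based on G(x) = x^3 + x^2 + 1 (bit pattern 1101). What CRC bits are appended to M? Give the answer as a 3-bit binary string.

011

Append 3 zeros: 1100110110000. Divide by 1101 (XOR where the leading bit is 1):
  pos 0: 1100 XOR 1101 = 0001
  pos 3: 1110 XOR 1101 = 0011
  pos 5: 1111 XOR 1101 = 0010
  pos 7: 1000 XOR 1101 = 0101
  pos 8: 1010 XOR 1101 = 0111
  pos 9: 1110 XOR 1101 = 0011
Remainder (last 3 bits) = 011. This is the CRC / FCS.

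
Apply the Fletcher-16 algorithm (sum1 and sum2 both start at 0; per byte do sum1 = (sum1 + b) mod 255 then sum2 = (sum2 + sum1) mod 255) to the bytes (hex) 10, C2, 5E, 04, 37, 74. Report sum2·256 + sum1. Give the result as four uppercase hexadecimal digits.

Running sums (mod 255):
  after byte 0 (10): sum1=16, sum2=16
  after byte 1 (C2): sum1=210, sum2=226
  after byte 2 (5E): sum1=49, sum2=20
  after byte 3 (04): sum1=53, sum2=73
  after byte 4 (37): sum1=108, sum2=181
  after byte 5 (74): sum1=224, sum2=150
Checksum = sum2·256 + sum1 = 150·256 + 224 = 38624 = 0x96E0.

96E0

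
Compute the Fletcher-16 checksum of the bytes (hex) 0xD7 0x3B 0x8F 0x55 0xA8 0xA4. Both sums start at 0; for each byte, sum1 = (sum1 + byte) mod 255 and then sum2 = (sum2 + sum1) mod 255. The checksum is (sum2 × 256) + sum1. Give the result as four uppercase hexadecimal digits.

Running sums (mod 255):
  after byte 0 (0xD7): sum1=215, sum2=215
  after byte 1 (0x3B): sum1=19, sum2=234
  after byte 2 (0x8F): sum1=162, sum2=141
  after byte 3 (0x55): sum1=247, sum2=133
  after byte 4 (0xA8): sum1=160, sum2=38
  after byte 5 (0xA4): sum1=69, sum2=107
Checksum = sum2·256 + sum1 = 107·256 + 69 = 27461 = 0x6B45.

6B45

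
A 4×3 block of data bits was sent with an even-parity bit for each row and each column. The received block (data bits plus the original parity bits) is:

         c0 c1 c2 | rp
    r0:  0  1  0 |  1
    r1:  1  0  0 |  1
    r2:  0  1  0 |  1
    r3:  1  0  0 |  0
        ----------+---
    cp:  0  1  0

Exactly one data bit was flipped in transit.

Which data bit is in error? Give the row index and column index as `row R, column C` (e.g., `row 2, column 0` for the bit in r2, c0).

row 3, column 1

Recompute each row's even parity and compare to rp:
  r0: data parity 1, sent rp 1 → ok
  r1: data parity 1, sent rp 1 → ok
  r2: data parity 1, sent rp 1 → ok
  r3: data parity 1, sent rp 0 → mismatch
Recompute each column's even parity and compare to cp:
  c0: data parity 0, sent cp 0 → ok
  c1: data parity 0, sent cp 1 → mismatch
  c2: data parity 0, sent cp 0 → ok
Exactly one row (r3) and one column (c1) fail → the flipped bit is at their intersection.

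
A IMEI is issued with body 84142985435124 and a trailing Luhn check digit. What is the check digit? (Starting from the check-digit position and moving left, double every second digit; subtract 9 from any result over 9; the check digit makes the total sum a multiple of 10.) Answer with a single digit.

Partial digits right→left: 4 2 1 5 3 4 5 8 9 2 4 1 4 8
Double every second digit counting from the check-digit position (so the 1st, 3rd, 5th, ... of the partial from the right).
  doubled (with −9 where >9): 8 2 6 1 9 8 8 → sum 42
  kept as-is: 2 5 4 8 2 1 8 → sum 30
Total = 42 + 30 = 72.
Check digit = (10 − (72 mod 10)) mod 10 = 8.

8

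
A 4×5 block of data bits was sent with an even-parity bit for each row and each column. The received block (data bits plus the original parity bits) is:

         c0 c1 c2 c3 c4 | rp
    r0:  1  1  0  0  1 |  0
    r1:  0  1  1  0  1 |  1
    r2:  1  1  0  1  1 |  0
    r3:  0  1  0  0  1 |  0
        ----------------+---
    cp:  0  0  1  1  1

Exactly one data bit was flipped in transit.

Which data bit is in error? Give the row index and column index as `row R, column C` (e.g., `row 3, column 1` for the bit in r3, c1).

Recompute each row's even parity and compare to rp:
  r0: data parity 1, sent rp 0 → mismatch
  r1: data parity 1, sent rp 1 → ok
  r2: data parity 0, sent rp 0 → ok
  r3: data parity 0, sent rp 0 → ok
Recompute each column's even parity and compare to cp:
  c0: data parity 0, sent cp 0 → ok
  c1: data parity 0, sent cp 0 → ok
  c2: data parity 1, sent cp 1 → ok
  c3: data parity 1, sent cp 1 → ok
  c4: data parity 0, sent cp 1 → mismatch
Exactly one row (r0) and one column (c4) fail → the flipped bit is at their intersection.

row 0, column 4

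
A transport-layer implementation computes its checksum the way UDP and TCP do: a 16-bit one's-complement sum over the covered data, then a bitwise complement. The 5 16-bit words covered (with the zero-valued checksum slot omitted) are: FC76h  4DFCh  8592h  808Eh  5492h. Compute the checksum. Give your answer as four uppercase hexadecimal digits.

One's-complement addition (fold any carry out of bit 15 back into bit 0):
  0xFC76 + 0x4DFC = 0x14A72 → wrap carry → 0x4A73
  0x4A73 + 0x8592 = 0x0D005
  0xD005 + 0x808E = 0x15093 → wrap carry → 0x5094
  0x5094 + 0x5492 = 0x0A526
One's-complement sum = 0xA526.
Checksum = ~0xA526 & 0xFFFF = 0x5AD9.

5AD9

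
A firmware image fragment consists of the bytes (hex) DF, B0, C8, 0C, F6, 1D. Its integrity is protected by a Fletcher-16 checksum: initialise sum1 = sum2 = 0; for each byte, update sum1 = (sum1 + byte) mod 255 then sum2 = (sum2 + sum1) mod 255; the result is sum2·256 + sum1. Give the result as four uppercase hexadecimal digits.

0579

Running sums (mod 255):
  after byte 0 (DF): sum1=223, sum2=223
  after byte 1 (B0): sum1=144, sum2=112
  after byte 2 (C8): sum1=89, sum2=201
  after byte 3 (0C): sum1=101, sum2=47
  after byte 4 (F6): sum1=92, sum2=139
  after byte 5 (1D): sum1=121, sum2=5
Checksum = sum2·256 + sum1 = 5·256 + 121 = 1401 = 0x0579.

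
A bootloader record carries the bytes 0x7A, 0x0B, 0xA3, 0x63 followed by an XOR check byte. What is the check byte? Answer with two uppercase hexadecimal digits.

XOR the bytes together:
  start with 0x7A
  0x7A ⊕ 0x0B = 0x71
  0x71 ⊕ 0xA3 = 0xD2
  0xD2 ⊕ 0x63 = 0xB1

B1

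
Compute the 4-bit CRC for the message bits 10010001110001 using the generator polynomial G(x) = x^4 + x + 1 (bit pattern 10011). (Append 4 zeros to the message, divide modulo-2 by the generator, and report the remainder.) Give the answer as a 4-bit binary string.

0110

Append 4 zeros: 100100011100010000. Divide by 10011 (XOR where the leading bit is 1):
  pos 0: 10010 XOR 10011 = 00001
  pos 4: 10011 XOR 10011 = 00000
  pos 9: 10001 XOR 10011 = 00010
  pos 12: 10000 XOR 10011 = 00011
Remainder (last 4 bits) = 0110. This is the CRC / FCS.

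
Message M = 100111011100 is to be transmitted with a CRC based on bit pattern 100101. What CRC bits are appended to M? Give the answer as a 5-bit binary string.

Append 5 zeros: 10011101110000000. Divide by 100101 (XOR where the leading bit is 1):
  pos 0: 100111 XOR 100101 = 000010
  pos 4: 100111 XOR 100101 = 000010
  pos 8: 100000 XOR 100101 = 000101
  pos 11: 101000 XOR 100101 = 001101
Remainder (last 5 bits) = 01101. This is the CRC / FCS.

01101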